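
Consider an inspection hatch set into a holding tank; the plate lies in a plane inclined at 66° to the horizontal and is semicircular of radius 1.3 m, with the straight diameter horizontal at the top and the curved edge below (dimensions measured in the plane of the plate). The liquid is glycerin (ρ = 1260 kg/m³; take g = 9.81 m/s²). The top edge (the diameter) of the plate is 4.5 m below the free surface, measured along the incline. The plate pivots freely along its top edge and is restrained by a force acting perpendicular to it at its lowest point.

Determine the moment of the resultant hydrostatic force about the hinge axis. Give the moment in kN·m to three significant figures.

M ≈ 87.1 kN·m

γ = ρg = 1260 × 9.81 / 1000 = 12.3606 kN/m³.
Let θ = 66° be the plate's angle to the horizontal; measure y along the incline from where the plane meets the free surface. Vertical depth h = y·sinθ with sinθ = 0.913545.
The centroid of a semicircle lies 4r/(3π) = 0.551737 m from the diameter, here below the top edge, so y_c = 4.5 + 0.551737 = 5.05174 m and h_c = 5.05174 × 0.913545 = 4.61499 m.
A = πr²/2 = π × 1.3²/2 = 2.65465 m².
Resultant F = γ·h_c·A = 12.3606 × 4.61499 × 2.65465 = 151.432 kN.
I_c = (π/8 − 8/(9π))·r⁴ = 0.109757 × 1.3⁴ = 0.313477 m⁴.
Centre of pressure: y_p = y_c + I_c/(y_c·A) = 5.05174 + 0.313477/(5.05174 × 2.65465) = 5.05174 + 0.0233753 = 5.07512 m along the plane.
The resultant acts 0.551737 + 0.0233753 = 0.575112 m (along the plate) below the hinge at the top edge, so the moment about the hinge is M = F × 0.575112 = 151.432 × 0.575112 = 87.0904 kN·m.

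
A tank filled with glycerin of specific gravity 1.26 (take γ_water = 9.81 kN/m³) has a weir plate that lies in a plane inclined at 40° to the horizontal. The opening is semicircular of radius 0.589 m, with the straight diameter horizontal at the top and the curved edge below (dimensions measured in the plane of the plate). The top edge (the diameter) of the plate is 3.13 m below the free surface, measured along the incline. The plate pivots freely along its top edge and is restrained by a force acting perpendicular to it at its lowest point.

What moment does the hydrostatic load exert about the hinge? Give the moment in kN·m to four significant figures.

M ≈ 3.763 kN·m

γ = 1.26 × 9.81 = 12.3606 kN/m³.
Let θ = 40° be the plate's angle to the horizontal; measure y along the incline from where the plane meets the free surface. Vertical depth h = y·sinθ with sinθ = 0.642788.
The centroid of a semicircle lies 4r/(3π) = 0.249979 m from the diameter, here below the top edge, so y_c = 3.13 + 0.249979 = 3.37998 m and h_c = 3.37998 × 0.642788 = 2.17261 m.
A = πr²/2 = π × 0.589²/2 = 0.544942 m².
Resultant F = γ·h_c·A = 12.3606 × 2.17261 × 0.544942 = 14.6343 kN.
I_c = (π/8 − 8/(9π))·r⁴ = 0.109757 × 0.589⁴ = 0.0132097 m⁴.
Centre of pressure: y_p = y_c + I_c/(y_c·A) = 3.37998 + 0.0132097/(3.37998 × 0.544942) = 3.37998 + 0.00717181 = 3.38715 m along the plane.
The resultant acts 0.249979 + 0.00717181 = 0.257151 m (along the plate) below the hinge at the top edge, so the moment about the hinge is M = F × 0.257151 = 14.6343 × 0.257151 = 3.76322 kN·m.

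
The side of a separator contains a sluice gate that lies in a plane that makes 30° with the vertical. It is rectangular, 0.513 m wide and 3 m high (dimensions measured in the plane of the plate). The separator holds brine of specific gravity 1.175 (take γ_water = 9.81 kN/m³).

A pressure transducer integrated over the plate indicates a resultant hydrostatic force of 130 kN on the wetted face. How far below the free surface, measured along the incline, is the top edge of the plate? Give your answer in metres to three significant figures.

γ = 1.175 × 9.81 = 11.52675 kN/m³.
A = 0.513 × 3 = 1.539 m².
From F = γ·h_c·A, the centroid depth is h_c = 130/(11.52675 × 1.539) = 7.32821 m.
The plate makes 30° with the vertical, i.e. θ = 90° − 30° = 60° to the horizontal. Measuring y along the incline from the free-surface line, vertical depth h = y·sinθ with sinθ = 0.866025.
Along the incline, y_c = h_c/sinθ = 7.32821/0.866025 = 8.46189 m.
The centroid lies 3/2 = 1.5 m below the top edge, so the top edge sits at y_top = 8.46189 − 1.5 = 6.96189 m along the incline.

y_top ≈ 6.96 m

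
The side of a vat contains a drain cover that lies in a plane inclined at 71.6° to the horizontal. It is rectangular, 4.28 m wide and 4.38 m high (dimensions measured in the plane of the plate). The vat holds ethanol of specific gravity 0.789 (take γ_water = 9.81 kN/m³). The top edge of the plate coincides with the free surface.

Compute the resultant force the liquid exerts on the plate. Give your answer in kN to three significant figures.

F ≈ 302 kN

γ = 0.789 × 9.81 = 7.74009 kN/m³.
Let θ = 71.6° be the plate's angle to the horizontal; measure y along the incline from where the plane meets the free surface. Vertical depth h = y·sinθ with sinθ = 0.948876.
The centroid lies 4.38/2 = 2.19 m below the top edge, so y_c = 2.19 m and h_c = 2.19 × 0.948876 = 2.07804 m.
A = 4.28 × 4.38 = 18.7464 m².
Resultant F = γ·h_c·A = 7.74009 × 2.07804 × 18.7464 = 301.521 kN.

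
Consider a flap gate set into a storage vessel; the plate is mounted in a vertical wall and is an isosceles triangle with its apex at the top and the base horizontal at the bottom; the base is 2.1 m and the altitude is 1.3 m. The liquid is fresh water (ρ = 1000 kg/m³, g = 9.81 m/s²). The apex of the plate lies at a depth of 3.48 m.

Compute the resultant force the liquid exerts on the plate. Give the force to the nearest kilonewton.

F ≈ 58 kN

γ = ρg = 1000 × 9.81 = 9810 N/m³ = 9.81 kN/m³.
With the apex up, the centroid sits 2h/3 = 2 × 1.3/3 = 0.866667 m below the apex, so the centroid depth is h_c = 3.48 + 0.866667 = 4.34667 m.
A = ½ × 2.1 × 1.3 = 1.365 m².
Resultant F = γ·h_c·A = 9.81 × 4.34667 × 1.365 = 58.2047 kN.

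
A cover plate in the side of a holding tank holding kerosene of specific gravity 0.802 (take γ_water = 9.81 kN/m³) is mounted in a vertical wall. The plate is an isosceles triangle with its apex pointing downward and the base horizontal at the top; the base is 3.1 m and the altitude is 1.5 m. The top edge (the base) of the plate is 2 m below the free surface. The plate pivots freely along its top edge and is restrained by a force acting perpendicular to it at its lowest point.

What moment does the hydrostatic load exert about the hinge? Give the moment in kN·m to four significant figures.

γ = 0.802 × 9.81 = 7.86762 kN/m³.
With the apex down, the centroid sits h/3 = 1.5/3 = 0.5 m below the base (the top edge), so the centroid depth is h_c = 2 + 0.5 = 2.5 m.
A = ½ × 3.1 × 1.5 = 2.325 m².
Resultant F = γ·h_c·A = 7.86762 × 2.5 × 2.325 = 45.7305 kN.
I_c = b·h³/36 = 3.1 × 1.5³/36 = 0.290625 m⁴.
Centre of pressure: y_p = y_c + I_c/(y_c·A) = 2.5 + 0.290625/(2.5 × 2.325) = 2.5 + 0.05 = 2.55 m along the plane.
The resultant acts 0.5 + 0.05 = 0.55 m (along the plate) below the hinge at the top edge, so the moment about the hinge is M = F × 0.55 = 45.7305 × 0.55 = 25.1518 kN·m.

M ≈ 25.15 kN·m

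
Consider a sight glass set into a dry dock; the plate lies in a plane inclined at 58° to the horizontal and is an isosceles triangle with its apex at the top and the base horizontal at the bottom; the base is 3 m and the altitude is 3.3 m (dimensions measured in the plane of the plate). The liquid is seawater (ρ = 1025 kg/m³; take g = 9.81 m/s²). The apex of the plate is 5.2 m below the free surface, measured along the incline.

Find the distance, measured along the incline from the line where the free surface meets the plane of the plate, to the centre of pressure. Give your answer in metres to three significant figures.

y_p = 7.48 m

γ = ρg = 1025 × 9.81 / 1000 = 10.05525 kN/m³.
Let θ = 58° be the plate's angle to the horizontal; measure y along the incline from where the plane meets the free surface. Vertical depth h = y·sinθ with sinθ = 0.848048.
With the apex up, the centroid sits 2h/3 = 2 × 3.3/3 = 2.2 m below the apex, so y_c = 5.2 + 2.2 = 7.4 m and h_c = 7.4 × 0.848048 = 6.27556 m.
A = ½ × 3 × 3.3 = 4.95 m².
Resultant F = γ·h_c·A = 10.05525 × 6.27556 × 4.95 = 312.357 kN.
I_c = b·h³/36 = 3 × 3.3³/36 = 2.99475 m⁴.
Centre of pressure: y_p = y_c + I_c/(y_c·A) = 7.4 + 2.99475/(7.4 × 4.95) = 7.4 + 0.0817568 = 7.48176 m along the plane.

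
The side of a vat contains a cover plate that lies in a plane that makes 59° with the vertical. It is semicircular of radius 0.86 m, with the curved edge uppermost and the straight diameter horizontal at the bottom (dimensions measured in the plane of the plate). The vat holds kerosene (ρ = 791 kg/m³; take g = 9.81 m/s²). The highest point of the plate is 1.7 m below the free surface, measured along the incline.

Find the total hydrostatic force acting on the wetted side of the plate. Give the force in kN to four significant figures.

γ = ρg = 791 × 9.81 / 1000 = 7.75971 kN/m³.
The plate makes 59° with the vertical, i.e. θ = 90° − 59° = 31° to the horizontal. Measuring y along the incline from the free-surface line, vertical depth h = y·sinθ with sinθ = 0.515038.
The centroid lies 4r/(3π) = 0.364995 m above the diameter, so r − 4r/(3π) = 0.86 − 0.364995 = 0.495005 m below the topmost point, so y_c = 1.7 + 0.495005 = 2.19501 m and h_c = 2.19501 × 0.515038 = 1.13051 m.
A = πr²/2 = π × 0.86²/2 = 1.16176 m².
Resultant F = γ·h_c·A = 7.75971 × 1.13051 × 1.16176 = 10.1915 kN.

F ≈ 10.19 kN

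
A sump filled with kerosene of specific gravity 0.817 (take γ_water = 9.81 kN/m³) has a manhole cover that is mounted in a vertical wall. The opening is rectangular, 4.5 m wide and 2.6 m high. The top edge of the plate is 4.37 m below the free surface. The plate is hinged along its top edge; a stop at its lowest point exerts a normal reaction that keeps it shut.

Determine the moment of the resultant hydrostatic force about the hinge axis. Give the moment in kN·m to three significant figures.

M ≈ 744 kN·m

γ = 0.817 × 9.81 = 8.01477 kN/m³.
The centroid lies 2.6/2 = 1.3 m below the top edge, so the centroid depth is h_c = 4.37 + 1.3 = 5.67 m.
A = 4.5 × 2.6 = 11.7 m².
Resultant F = γ·h_c·A = 8.01477 × 5.67 × 11.7 = 531.692 kN.
I_c = b·h³/12 = 4.5 × 2.6³/12 = 6.591 m⁴.
Centre of pressure: y_p = y_c + I_c/(y_c·A) = 5.67 + 6.591/(5.67 × 11.7) = 5.67 + 0.0993533 = 5.76935 m along the plane.
The resultant acts 1.3 + 0.0993533 = 1.39935 m (along the plate) below the hinge at the top edge, so the moment about the hinge is M = F × 1.39935 = 531.692 × 1.39935 = 744.023 kN·m.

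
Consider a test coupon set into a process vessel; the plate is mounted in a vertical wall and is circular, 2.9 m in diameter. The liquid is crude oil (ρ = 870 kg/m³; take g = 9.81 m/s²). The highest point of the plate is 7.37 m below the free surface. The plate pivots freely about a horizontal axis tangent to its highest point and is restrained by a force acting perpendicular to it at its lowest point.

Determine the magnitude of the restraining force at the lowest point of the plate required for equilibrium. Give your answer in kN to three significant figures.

γ = ρg = 870 × 9.81 / 1000 = 8.5347 kN/m³.
The centroid is at the centre, 1.45 m below the top of the plate, so the centroid depth is h_c = 7.37 + 1.45 = 8.82 m.
A = π(1.45)² = 6.6052 m².
Resultant F = γ·h_c·A = 8.5347 × 8.82 × 6.6052 = 497.213 kN.
I_c = πr⁴/4 = π × 1.45⁴/4 = 3.47186 m⁴.
Centre of pressure: y_p = y_c + I_c/(y_c·A) = 8.82 + 3.47186/(8.82 × 6.6052) = 8.82 + 0.0595947 = 8.87959 m along the plane.
The resultant acts 1.45 + 0.0595947 = 1.50959 m (along the plate) below the hinge at the top edge, so the moment about the hinge is M = F × 1.50959 = 497.213 × 1.50959 = 750.588 kN·m.
A normal force at the bottom, 2.9 m from the hinge, must supply this moment: P = 750.588/2.9 = 258.823 kN.

P ≈ 259 kN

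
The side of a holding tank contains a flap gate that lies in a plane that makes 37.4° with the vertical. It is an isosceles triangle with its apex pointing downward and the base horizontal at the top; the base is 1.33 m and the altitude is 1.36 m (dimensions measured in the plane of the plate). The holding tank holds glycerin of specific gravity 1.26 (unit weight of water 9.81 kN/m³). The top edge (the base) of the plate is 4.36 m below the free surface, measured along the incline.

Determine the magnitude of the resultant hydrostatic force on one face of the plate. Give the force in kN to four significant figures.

γ = 1.26 × 9.81 = 12.3606 kN/m³.
The plate makes 37.4° with the vertical, i.e. θ = 90° − 37.4° = 52.6° to the horizontal. Measuring y along the incline from the free-surface line, vertical depth h = y·sinθ with sinθ = 0.794415.
With the apex down, the centroid sits h/3 = 1.36/3 = 0.453333 m below the base (the top edge), so y_c = 4.36 + 0.453333 = 4.81333 m and h_c = 4.81333 × 0.794415 = 3.82378 m.
A = ½ × 1.33 × 1.36 = 0.9044 m².
Resultant F = γ·h_c·A = 12.3606 × 3.82378 × 0.9044 = 42.7458 kN.

F ≈ 42.75 kN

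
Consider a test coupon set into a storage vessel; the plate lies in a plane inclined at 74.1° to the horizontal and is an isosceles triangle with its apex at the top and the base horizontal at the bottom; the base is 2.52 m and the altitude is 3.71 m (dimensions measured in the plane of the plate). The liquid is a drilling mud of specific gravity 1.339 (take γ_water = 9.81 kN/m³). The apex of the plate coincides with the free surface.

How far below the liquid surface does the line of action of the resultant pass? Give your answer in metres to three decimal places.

γ = 1.339 × 9.81 = 13.13559 kN/m³.
Let θ = 74.1° be the plate's angle to the horizontal; measure y along the incline from where the plane meets the free surface. Vertical depth h = y·sinθ with sinθ = 0.961741.
With the apex up, the centroid sits 2h/3 = 2 × 3.71/3 = 2.47333 m below the apex, so y_c = 2.47333 m and h_c = 2.47333 × 0.961741 = 2.3787 m.
A = ½ × 2.52 × 3.71 = 4.6746 m².
Resultant F = γ·h_c·A = 13.13559 × 2.3787 × 4.6746 = 146.061 kN.
I_c = b·h³/36 = 2.52 × 3.71³/36 = 3.57454 m⁴.
Centre of pressure: y_p = y_c + I_c/(y_c·A) = 2.47333 + 3.57454/(2.47333 × 4.6746) = 2.47333 + 0.309167 = 2.7825 m along the plane.
Vertically, h_p = y_p·sinθ = 2.7825 × 0.961741 = 2.67604 m.

h_p = 2.676 m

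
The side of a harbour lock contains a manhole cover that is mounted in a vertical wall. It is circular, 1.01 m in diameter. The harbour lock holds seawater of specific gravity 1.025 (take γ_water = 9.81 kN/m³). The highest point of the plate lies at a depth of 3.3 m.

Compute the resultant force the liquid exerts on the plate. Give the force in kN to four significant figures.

γ = 1.025 × 9.81 = 10.05525 kN/m³.
The centroid is at the centre, 0.505 m below the top of the plate, so the centroid depth is h_c = 3.3 + 0.505 = 3.805 m.
A = π(0.505)² = 0.801185 m².
Resultant F = γ·h_c·A = 10.05525 × 3.805 × 0.801185 = 30.6535 kN.

F ≈ 30.65 kN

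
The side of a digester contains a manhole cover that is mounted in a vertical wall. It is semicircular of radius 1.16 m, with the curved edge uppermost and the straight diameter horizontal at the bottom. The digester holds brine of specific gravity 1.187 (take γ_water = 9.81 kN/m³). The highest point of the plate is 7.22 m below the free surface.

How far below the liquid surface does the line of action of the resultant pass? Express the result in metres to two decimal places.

h_p = 7.90 m

γ = 1.187 × 9.81 = 11.64447 kN/m³.
The centroid lies 4r/(3π) = 0.492319 m above the diameter, so r − 4r/(3π) = 1.16 − 0.492319 = 0.667681 m below the topmost point, so the centroid depth is h_c = 7.22 + 0.667681 = 7.88768 m.
A = πr²/2 = π × 1.16²/2 = 2.11366 m².
Resultant F = γ·h_c·A = 11.64447 × 7.88768 × 2.11366 = 194.135 kN.
I_c = (π/8 − 8/(9π))·r⁴ = 0.109757 × 1.16⁴ = 0.19873 m⁴.
Centre of pressure: y_p = y_c + I_c/(y_c·A) = 7.88768 + 0.19873/(7.88768 × 2.11366) = 7.88768 + 0.0119201 = 7.8996 m along the plane.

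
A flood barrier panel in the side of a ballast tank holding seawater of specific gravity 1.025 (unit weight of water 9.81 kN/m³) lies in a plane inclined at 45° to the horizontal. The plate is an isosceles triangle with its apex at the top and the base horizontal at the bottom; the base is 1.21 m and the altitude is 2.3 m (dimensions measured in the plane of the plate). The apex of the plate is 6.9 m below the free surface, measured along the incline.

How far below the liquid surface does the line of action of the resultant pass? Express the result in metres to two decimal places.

h_p = 5.99 m

γ = 1.025 × 9.81 = 10.05525 kN/m³.
Let θ = 45° be the plate's angle to the horizontal; measure y along the incline from where the plane meets the free surface. Vertical depth h = y·sinθ with sinθ = 0.707107.
With the apex up, the centroid sits 2h/3 = 2 × 2.3/3 = 1.53333 m below the apex, so y_c = 6.9 + 1.53333 = 8.43333 m and h_c = 8.43333 × 0.707107 = 5.96327 m.
A = ½ × 1.21 × 2.3 = 1.3915 m².
Resultant F = γ·h_c·A = 10.05525 × 5.96327 × 1.3915 = 83.4374 kN.
I_c = b·h³/36 = 1.21 × 2.3³/36 = 0.408946 m⁴.
Centre of pressure: y_p = y_c + I_c/(y_c·A) = 8.43333 + 0.408946/(8.43333 × 1.3915) = 8.43333 + 0.0348485 = 8.46818 m along the plane.
Vertically, h_p = y_p·sinθ = 8.46818 × 0.707107 = 5.98791 m.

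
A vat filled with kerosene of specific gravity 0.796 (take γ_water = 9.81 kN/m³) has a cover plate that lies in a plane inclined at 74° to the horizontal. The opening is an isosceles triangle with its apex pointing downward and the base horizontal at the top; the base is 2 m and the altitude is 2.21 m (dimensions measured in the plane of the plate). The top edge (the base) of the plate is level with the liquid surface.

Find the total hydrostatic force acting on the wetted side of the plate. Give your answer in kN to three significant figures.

γ = 0.796 × 9.81 = 7.80876 kN/m³.
Let θ = 74° be the plate's angle to the horizontal; measure y along the incline from where the plane meets the free surface. Vertical depth h = y·sinθ with sinθ = 0.961262.
With the apex down, the centroid sits h/3 = 2.21/3 = 0.736667 m below the base (the top edge), so y_c = 0.736667 m and h_c = 0.736667 × 0.961262 = 0.70813 m.
A = ½ × 2 × 2.21 = 2.21 m².
Resultant F = γ·h_c·A = 7.80876 × 0.70813 × 2.21 = 12.2205 kN.

F ≈ 12.2 kN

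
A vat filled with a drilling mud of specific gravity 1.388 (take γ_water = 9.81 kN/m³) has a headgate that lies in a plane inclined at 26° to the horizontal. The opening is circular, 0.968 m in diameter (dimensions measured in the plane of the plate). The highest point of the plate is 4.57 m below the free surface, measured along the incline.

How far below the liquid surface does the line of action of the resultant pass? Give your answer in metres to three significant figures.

γ = 1.388 × 9.81 = 13.61628 kN/m³.
Let θ = 26° be the plate's angle to the horizontal; measure y along the incline from where the plane meets the free surface. Vertical depth h = y·sinθ with sinθ = 0.438371.
The centroid is at the centre, 0.484 m below the top of the plate, so y_c = 4.57 + 0.484 = 5.054 m and h_c = 5.054 × 0.438371 = 2.21553 m.
A = π(0.484)² = 0.735937 m².
Resultant F = γ·h_c·A = 13.61628 × 2.21553 × 0.735937 = 22.2012 kN.
I_c = πr⁴/4 = π × 0.484⁴/4 = 0.0430994 m⁴.
Centre of pressure: y_p = y_c + I_c/(y_c·A) = 5.054 + 0.0430994/(5.054 × 0.735937) = 5.054 + 0.0115876 = 5.06559 m along the plane.
Vertically, h_p = y_p·sinθ = 5.06559 × 0.438371 = 2.22061 m.

h_p = 2.22 m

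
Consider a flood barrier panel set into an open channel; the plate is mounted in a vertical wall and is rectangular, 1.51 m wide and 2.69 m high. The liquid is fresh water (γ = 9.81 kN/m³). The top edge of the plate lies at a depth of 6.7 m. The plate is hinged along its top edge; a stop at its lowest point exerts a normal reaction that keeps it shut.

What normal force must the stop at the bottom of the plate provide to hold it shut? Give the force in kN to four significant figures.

γ = 9.81 kN/m³.
The centroid lies 2.69/2 = 1.345 m below the top edge, so the centroid depth is h_c = 6.7 + 1.345 = 8.045 m.
A = 1.51 × 2.69 = 4.0619 m².
Resultant F = γ·h_c·A = 9.81 × 8.045 × 4.0619 = 320.571 kN.
I_c = b·h³/12 = 1.51 × 2.69³/12 = 2.44936 m⁴.
Centre of pressure: y_p = y_c + I_c/(y_c·A) = 8.045 + 2.44936/(8.045 × 4.0619) = 8.045 + 0.0749544 = 8.11995 m along the plane.
The resultant acts 1.345 + 0.0749544 = 1.41995 m (along the plate) below the hinge at the top edge, so the moment about the hinge is M = F × 1.41995 = 320.571 × 1.41995 = 455.195 kN·m.
A normal force at the bottom, 2.69 m from the hinge, must supply this moment: P = 455.195/2.69 = 169.217 kN.

P ≈ 169.2 kN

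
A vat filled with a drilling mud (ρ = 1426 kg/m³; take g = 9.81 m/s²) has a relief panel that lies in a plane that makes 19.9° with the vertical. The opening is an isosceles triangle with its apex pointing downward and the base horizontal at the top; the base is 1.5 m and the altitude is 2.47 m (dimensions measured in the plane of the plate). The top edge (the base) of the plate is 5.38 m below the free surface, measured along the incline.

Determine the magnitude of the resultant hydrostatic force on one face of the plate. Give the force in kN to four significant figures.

F ≈ 151.2 kN

γ = ρg = 1426 × 9.81 / 1000 = 13.98906 kN/m³.
The plate makes 19.9° with the vertical, i.e. θ = 90° − 19.9° = 70.1° to the horizontal. Measuring y along the incline from the free-surface line, vertical depth h = y·sinθ with sinθ = 0.940288.
With the apex down, the centroid sits h/3 = 2.47/3 = 0.823333 m below the base (the top edge), so y_c = 5.38 + 0.823333 = 6.20333 m and h_c = 6.20333 × 0.940288 = 5.83292 m.
A = ½ × 1.5 × 2.47 = 1.8525 m².
Resultant F = γ·h_c·A = 13.98906 × 5.83292 × 1.8525 = 151.159 kN.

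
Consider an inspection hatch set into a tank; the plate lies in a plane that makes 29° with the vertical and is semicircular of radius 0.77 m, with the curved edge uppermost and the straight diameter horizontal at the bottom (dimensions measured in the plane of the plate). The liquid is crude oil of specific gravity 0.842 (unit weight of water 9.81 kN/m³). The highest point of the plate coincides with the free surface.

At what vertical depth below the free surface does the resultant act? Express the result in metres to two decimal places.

γ = 0.842 × 9.81 = 8.26002 kN/m³.
The plate makes 29° with the vertical, i.e. θ = 90° − 29° = 61° to the horizontal. Measuring y along the incline from the free-surface line, vertical depth h = y·sinθ with sinθ = 0.874620.
The centroid lies 4r/(3π) = 0.326798 m above the diameter, so r − 4r/(3π) = 0.77 − 0.326798 = 0.443202 m below the topmost point, so y_c = 0.443202 m and h_c = 0.443202 × 0.874620 = 0.387633 m.
A = πr²/2 = π × 0.77²/2 = 0.931325 m².
Resultant F = γ·h_c·A = 8.26002 × 0.387633 × 0.931325 = 2.98197 kN.
I_c = (π/8 − 8/(9π))·r⁴ = 0.109757 × 0.77⁴ = 0.0385829 m⁴.
Centre of pressure: y_p = y_c + I_c/(y_c·A) = 0.443202 + 0.0385829/(0.443202 × 0.931325) = 0.443202 + 0.0934742 = 0.536676 m along the plane.
Vertically, h_p = y_p·sinθ = 0.536676 × 0.874620 = 0.469388 m.

h_p = 0.47 m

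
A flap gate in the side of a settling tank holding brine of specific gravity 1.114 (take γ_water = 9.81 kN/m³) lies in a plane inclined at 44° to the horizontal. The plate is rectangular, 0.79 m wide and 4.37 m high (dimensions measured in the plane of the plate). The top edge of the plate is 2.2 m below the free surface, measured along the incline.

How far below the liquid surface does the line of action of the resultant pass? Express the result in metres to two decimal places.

h_p = 3.30 m

γ = 1.114 × 9.81 = 10.92834 kN/m³.
Let θ = 44° be the plate's angle to the horizontal; measure y along the incline from where the plane meets the free surface. Vertical depth h = y·sinθ with sinθ = 0.694658.
The centroid lies 4.37/2 = 2.185 m below the top edge, so y_c = 2.2 + 2.185 = 4.385 m and h_c = 4.385 × 0.694658 = 3.04608 m.
A = 0.79 × 4.37 = 3.4523 m².
Resultant F = γ·h_c·A = 10.92834 × 3.04608 × 3.4523 = 114.922 kN.
I_c = b·h³/12 = 0.79 × 4.37³/12 = 5.49402 m⁴.
Centre of pressure: y_p = y_c + I_c/(y_c·A) = 4.385 + 5.49402/(4.385 × 3.4523) = 4.385 + 0.362921 = 4.74792 m along the plane.
Vertically, h_p = y_p·sinθ = 4.74792 × 0.694658 = 3.29818 m.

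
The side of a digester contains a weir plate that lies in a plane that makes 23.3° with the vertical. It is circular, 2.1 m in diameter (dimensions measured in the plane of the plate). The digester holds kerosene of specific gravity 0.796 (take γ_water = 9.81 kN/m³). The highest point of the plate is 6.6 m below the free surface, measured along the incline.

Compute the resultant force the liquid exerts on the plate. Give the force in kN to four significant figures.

F ≈ 190.0 kN

γ = 0.796 × 9.81 = 7.80876 kN/m³.
The plate makes 23.3° with the vertical, i.e. θ = 90° − 23.3° = 66.7° to the horizontal. Measuring y along the incline from the free-surface line, vertical depth h = y·sinθ with sinθ = 0.918446.
The centroid is at the centre, 1.05 m below the top of the plate, so y_c = 6.6 + 1.05 = 7.65 m and h_c = 7.65 × 0.918446 = 7.02611 m.
A = π(1.05)² = 3.46361 m².
Resultant F = γ·h_c·A = 7.80876 × 7.02611 × 3.46361 = 190.032 kN.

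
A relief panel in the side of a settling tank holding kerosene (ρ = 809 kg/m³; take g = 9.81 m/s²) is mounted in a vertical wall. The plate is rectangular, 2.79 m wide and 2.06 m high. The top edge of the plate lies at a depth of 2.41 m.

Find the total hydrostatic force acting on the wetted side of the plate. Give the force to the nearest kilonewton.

F ≈ 157 kN

γ = ρg = 809 × 9.81 / 1000 = 7.93629 kN/m³.
The centroid lies 2.06/2 = 1.03 m below the top edge, so the centroid depth is h_c = 2.41 + 1.03 = 3.44 m.
A = 2.79 × 2.06 = 5.7474 m².
Resultant F = γ·h_c·A = 7.93629 × 3.44 × 5.7474 = 156.909 kN.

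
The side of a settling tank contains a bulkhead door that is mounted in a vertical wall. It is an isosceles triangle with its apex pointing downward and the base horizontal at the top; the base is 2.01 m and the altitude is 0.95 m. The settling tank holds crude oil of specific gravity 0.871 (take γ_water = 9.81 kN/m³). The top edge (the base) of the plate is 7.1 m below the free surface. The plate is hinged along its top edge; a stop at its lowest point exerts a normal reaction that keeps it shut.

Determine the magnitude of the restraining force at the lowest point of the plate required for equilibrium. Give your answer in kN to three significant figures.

γ = 0.871 × 9.81 = 8.54451 kN/m³.
With the apex down, the centroid sits h/3 = 0.95/3 = 0.316667 m below the base (the top edge), so the centroid depth is h_c = 7.1 + 0.316667 = 7.41667 m.
A = ½ × 2.01 × 0.95 = 0.95475 m².
Resultant F = γ·h_c·A = 8.54451 × 7.41667 × 0.95475 = 60.5042 kN.
I_c = b·h³/36 = 2.01 × 0.95³/36 = 0.0478701 m⁴.
Centre of pressure: y_p = y_c + I_c/(y_c·A) = 7.41667 + 0.0478701/(7.41667 × 0.95475) = 7.41667 + 0.0067603 = 7.42343 m along the plane.
The resultant acts 0.316667 + 0.0067603 = 0.323427 m (along the plate) below the hinge at the top edge, so the moment about the hinge is M = F × 0.323427 = 60.5042 × 0.323427 = 19.5687 kN·m.
A normal force at the bottom, 0.95 m from the hinge, must supply this moment: P = 19.5687/0.95 = 20.5986 kN.

P ≈ 20.6 kN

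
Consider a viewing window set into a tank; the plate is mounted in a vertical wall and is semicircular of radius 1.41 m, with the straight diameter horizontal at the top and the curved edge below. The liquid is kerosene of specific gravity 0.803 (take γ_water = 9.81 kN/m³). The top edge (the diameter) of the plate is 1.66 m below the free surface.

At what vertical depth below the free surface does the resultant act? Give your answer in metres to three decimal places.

h_p = 2.320 m

γ = 0.803 × 9.81 = 7.87743 kN/m³.
The centroid of a semicircle lies 4r/(3π) = 0.598423 m from the diameter, here below the top edge, so the centroid depth is h_c = 1.66 + 0.598423 = 2.25842 m.
A = πr²/2 = π × 1.41²/2 = 3.1229 m².
Resultant F = γ·h_c·A = 7.87743 × 2.25842 × 3.1229 = 55.5581 kN.
I_c = (π/8 − 8/(9π))·r⁴ = 0.109757 × 1.41⁴ = 0.433819 m⁴.
Centre of pressure: y_p = y_c + I_c/(y_c·A) = 2.25842 + 0.433819/(2.25842 × 3.1229) = 2.25842 + 0.06151 = 2.31993 m along the plane.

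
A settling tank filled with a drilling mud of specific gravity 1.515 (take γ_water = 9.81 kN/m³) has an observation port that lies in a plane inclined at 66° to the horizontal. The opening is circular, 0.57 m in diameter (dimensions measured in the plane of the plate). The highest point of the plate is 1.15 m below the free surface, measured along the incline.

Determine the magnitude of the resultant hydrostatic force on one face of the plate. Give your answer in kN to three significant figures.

γ = 1.515 × 9.81 = 14.86215 kN/m³.
Let θ = 66° be the plate's angle to the horizontal; measure y along the incline from where the plane meets the free surface. Vertical depth h = y·sinθ with sinθ = 0.913545.
The centroid is at the centre, 0.285 m below the top of the plate, so y_c = 1.15 + 0.285 = 1.435 m and h_c = 1.435 × 0.913545 = 1.31094 m.
A = π(0.285)² = 0.255176 m².
Resultant F = γ·h_c·A = 14.86215 × 1.31094 × 0.255176 = 4.97169 kN.

F ≈ 4.97 kN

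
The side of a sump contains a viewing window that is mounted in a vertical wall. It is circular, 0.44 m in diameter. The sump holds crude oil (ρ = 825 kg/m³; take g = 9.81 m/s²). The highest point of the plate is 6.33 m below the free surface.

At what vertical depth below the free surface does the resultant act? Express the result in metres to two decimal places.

γ = ρg = 825 × 9.81 / 1000 = 8.09325 kN/m³.
The centroid is at the centre, 0.22 m below the top of the plate, so the centroid depth is h_c = 6.33 + 0.22 = 6.55 m.
A = π(0.22)² = 0.152053 m².
Resultant F = γ·h_c·A = 8.09325 × 6.55 × 0.152053 = 8.06045 kN.
I_c = πr⁴/4 = π × 0.22⁴/4 = 0.00183984 m⁴.
Centre of pressure: y_p = y_c + I_c/(y_c·A) = 6.55 + 0.00183984/(6.55 × 0.152053) = 6.55 + 0.00184733 = 6.55185 m along the plane.

h_p = 6.55 m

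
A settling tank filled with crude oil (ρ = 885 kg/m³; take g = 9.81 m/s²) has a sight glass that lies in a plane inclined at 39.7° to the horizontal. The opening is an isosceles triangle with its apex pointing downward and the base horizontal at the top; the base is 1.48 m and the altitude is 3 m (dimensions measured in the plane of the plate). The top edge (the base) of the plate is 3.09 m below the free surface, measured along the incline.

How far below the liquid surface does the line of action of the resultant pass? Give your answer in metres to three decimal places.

γ = ρg = 885 × 9.81 / 1000 = 8.68185 kN/m³.
Let θ = 39.7° be the plate's angle to the horizontal; measure y along the incline from where the plane meets the free surface. Vertical depth h = y·sinθ with sinθ = 0.638768.
With the apex down, the centroid sits h/3 = 3/3 = 1 m below the base (the top edge), so y_c = 3.09 + 1 = 4.09 m and h_c = 4.09 × 0.638768 = 2.61256 m.
A = ½ × 1.48 × 3 = 2.22 m².
Resultant F = γ·h_c·A = 8.68185 × 2.61256 × 2.22 = 50.3537 kN.
I_c = b·h³/36 = 1.48 × 3³/36 = 1.11 m⁴.
Centre of pressure: y_p = y_c + I_c/(y_c·A) = 4.09 + 1.11/(4.09 × 2.22) = 4.09 + 0.122249 = 4.21225 m along the plane.
Vertically, h_p = y_p·sinθ = 4.21225 × 0.638768 = 2.69065 m.

h_p = 2.691 m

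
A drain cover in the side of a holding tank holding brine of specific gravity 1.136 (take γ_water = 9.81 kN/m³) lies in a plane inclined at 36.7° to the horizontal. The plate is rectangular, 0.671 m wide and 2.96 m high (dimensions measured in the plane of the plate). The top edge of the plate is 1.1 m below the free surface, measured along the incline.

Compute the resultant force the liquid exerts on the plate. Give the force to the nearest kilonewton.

γ = 1.136 × 9.81 = 11.14416 kN/m³.
Let θ = 36.7° be the plate's angle to the horizontal; measure y along the incline from where the plane meets the free surface. Vertical depth h = y·sinθ with sinθ = 0.597625.
The centroid lies 2.96/2 = 1.48 m below the top edge, so y_c = 1.1 + 1.48 = 2.58 m and h_c = 2.58 × 0.597625 = 1.54187 m.
A = 0.671 × 2.96 = 1.98616 m².
Resultant F = γ·h_c·A = 11.14416 × 1.54187 × 1.98616 = 34.1279 kN.

F ≈ 34 kN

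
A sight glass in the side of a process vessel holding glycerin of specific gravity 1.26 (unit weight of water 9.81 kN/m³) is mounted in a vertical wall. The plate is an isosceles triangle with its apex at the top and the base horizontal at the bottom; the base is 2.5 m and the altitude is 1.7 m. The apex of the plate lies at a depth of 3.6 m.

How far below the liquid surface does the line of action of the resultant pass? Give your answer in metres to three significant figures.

h_p = 4.77 m

γ = 1.26 × 9.81 = 12.3606 kN/m³.
With the apex up, the centroid sits 2h/3 = 2 × 1.7/3 = 1.13333 m below the apex, so the centroid depth is h_c = 3.6 + 1.13333 = 4.73333 m.
A = ½ × 2.5 × 1.7 = 2.125 m².
Resultant F = γ·h_c·A = 12.3606 × 4.73333 × 2.125 = 124.327 kN.
I_c = b·h³/36 = 2.5 × 1.7³/36 = 0.341181 m⁴.
Centre of pressure: y_p = y_c + I_c/(y_c·A) = 4.73333 + 0.341181/(4.73333 × 2.125) = 4.73333 + 0.0339203 = 4.76725 m along the plane.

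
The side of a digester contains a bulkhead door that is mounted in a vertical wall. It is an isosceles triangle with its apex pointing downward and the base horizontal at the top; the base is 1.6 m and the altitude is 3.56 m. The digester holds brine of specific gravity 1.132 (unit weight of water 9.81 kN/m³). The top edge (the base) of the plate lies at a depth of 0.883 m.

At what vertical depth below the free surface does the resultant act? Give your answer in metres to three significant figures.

h_p = 2.41 m

γ = 1.132 × 9.81 = 11.10492 kN/m³.
With the apex down, the centroid sits h/3 = 3.56/3 = 1.18667 m below the base (the top edge), so the centroid depth is h_c = 0.883 + 1.18667 = 2.06967 m.
A = ½ × 1.6 × 3.56 = 2.848 m².
Resultant F = γ·h_c·A = 11.10492 × 2.06967 × 2.848 = 65.4571 kN.
I_c = b·h³/36 = 1.6 × 3.56³/36 = 2.00525 m⁴.
Centre of pressure: y_p = y_c + I_c/(y_c·A) = 2.06967 + 2.00525/(2.06967 × 2.848) = 2.06967 + 0.340195 = 2.40986 m along the plane.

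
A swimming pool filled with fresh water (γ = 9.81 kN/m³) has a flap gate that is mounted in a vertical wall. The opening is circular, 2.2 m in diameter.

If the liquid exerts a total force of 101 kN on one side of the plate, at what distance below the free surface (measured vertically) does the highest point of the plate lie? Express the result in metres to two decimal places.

d_top ≈ 1.61 m

γ = 9.81 kN/m³.
A = π(1.1)² = 3.80133 m².
From F = γ·h_c·A, the centroid depth is h_c = 101/(9.81 × 3.80133) = 2.70842 m.
The centroid is at the centre, 1.1 m below the top of the plate, so the highest point sits at h_top = 2.70842 − 1.1 = 1.60842 m below the surface.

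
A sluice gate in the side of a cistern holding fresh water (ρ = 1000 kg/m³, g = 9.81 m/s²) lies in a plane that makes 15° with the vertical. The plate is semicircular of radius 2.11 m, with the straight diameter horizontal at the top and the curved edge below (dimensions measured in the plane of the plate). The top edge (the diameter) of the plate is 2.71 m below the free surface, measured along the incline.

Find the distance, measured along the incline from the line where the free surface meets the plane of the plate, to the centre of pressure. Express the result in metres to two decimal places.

γ = ρg = 1000 × 9.81 = 9810 N/m³ = 9.81 kN/m³.
The plate makes 15° with the vertical, i.e. θ = 90° − 15° = 75° to the horizontal. Measuring y along the incline from the free-surface line, vertical depth h = y·sinθ with sinθ = 0.965926.
The centroid of a semicircle lies 4r/(3π) = 0.895512 m from the diameter, here below the top edge, so y_c = 2.71 + 0.895512 = 3.60551 m and h_c = 3.60551 × 0.965926 = 3.48266 m.
A = πr²/2 = π × 2.11²/2 = 6.99334 m².
Resultant F = γ·h_c·A = 9.81 × 3.48266 × 6.99334 = 238.927 kN.
I_c = (π/8 − 8/(9π))·r⁴ = 0.109757 × 2.11⁴ = 2.17551 m⁴.
Centre of pressure: y_p = y_c + I_c/(y_c·A) = 3.60551 + 2.17551/(3.60551 × 6.99334) = 3.60551 + 0.0862799 = 3.69179 m along the plane.

y_p = 3.69 m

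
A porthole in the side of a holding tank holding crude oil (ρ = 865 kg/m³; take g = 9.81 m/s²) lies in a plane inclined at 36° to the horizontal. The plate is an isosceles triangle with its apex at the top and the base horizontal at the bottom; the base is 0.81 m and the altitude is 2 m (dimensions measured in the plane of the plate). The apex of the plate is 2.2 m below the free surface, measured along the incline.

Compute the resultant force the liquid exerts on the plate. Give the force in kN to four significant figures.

γ = ρg = 865 × 9.81 / 1000 = 8.48565 kN/m³.
Let θ = 36° be the plate's angle to the horizontal; measure y along the incline from where the plane meets the free surface. Vertical depth h = y·sinθ with sinθ = 0.587785.
With the apex up, the centroid sits 2h/3 = 2 × 2/3 = 1.33333 m below the apex, so y_c = 2.2 + 1.33333 = 3.53333 m and h_c = 3.53333 × 0.587785 = 2.07684 m.
A = ½ × 0.81 × 2 = 0.81 m².
Resultant F = γ·h_c·A = 8.48565 × 2.07684 × 0.81 = 14.2749 kN.

F ≈ 14.27 kN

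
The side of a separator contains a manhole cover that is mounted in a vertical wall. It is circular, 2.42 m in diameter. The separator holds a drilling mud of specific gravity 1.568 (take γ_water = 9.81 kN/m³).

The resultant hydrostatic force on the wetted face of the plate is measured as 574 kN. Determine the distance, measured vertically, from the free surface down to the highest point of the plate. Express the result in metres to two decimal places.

d_top ≈ 6.90 m

γ = 1.568 × 9.81 = 15.38208 kN/m³.
A = π(1.21)² = 4.59961 m².
From F = γ·h_c·A, the centroid depth is h_c = 574/(15.38208 × 4.59961) = 8.11289 m.
The centroid is at the centre, 1.21 m below the top of the plate, so the highest point sits at h_top = 8.11289 − 1.21 = 6.90289 m below the surface.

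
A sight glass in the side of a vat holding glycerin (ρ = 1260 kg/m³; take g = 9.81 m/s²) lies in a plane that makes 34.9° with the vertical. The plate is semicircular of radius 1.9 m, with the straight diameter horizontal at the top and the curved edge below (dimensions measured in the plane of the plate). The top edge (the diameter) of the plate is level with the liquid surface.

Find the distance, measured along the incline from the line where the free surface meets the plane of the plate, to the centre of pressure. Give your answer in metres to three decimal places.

y_p = 1.119 m

γ = ρg = 1260 × 9.81 / 1000 = 12.3606 kN/m³.
The plate makes 34.9° with the vertical, i.e. θ = 90° − 34.9° = 55.1° to the horizontal. Measuring y along the incline from the free-surface line, vertical depth h = y·sinθ with sinθ = 0.820152.
The centroid of a semicircle lies 4r/(3π) = 0.806385 m from the diameter, here below the top edge, so y_c = 0.806385 m and h_c = 0.806385 × 0.820152 = 0.661358 m.
A = πr²/2 = π × 1.9²/2 = 5.67057 m².
Resultant F = γ·h_c·A = 12.3606 × 0.661358 × 5.67057 = 46.3557 kN.
I_c = (π/8 − 8/(9π))·r⁴ = 0.109757 × 1.9⁴ = 1.43036 m⁴.
Centre of pressure: y_p = y_c + I_c/(y_c·A) = 0.806385 + 1.43036/(0.806385 × 5.67057) = 0.806385 + 0.312807 = 1.11919 m along the plane.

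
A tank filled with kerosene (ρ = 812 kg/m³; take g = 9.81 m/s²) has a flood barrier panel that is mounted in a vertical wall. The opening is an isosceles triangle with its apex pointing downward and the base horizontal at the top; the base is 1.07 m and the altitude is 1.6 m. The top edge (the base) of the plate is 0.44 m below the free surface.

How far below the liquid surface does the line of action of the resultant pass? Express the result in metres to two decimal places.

h_p = 1.12 m

γ = ρg = 812 × 9.81 / 1000 = 7.96572 kN/m³.
With the apex down, the centroid sits h/3 = 1.6/3 = 0.533333 m below the base (the top edge), so the centroid depth is h_c = 0.44 + 0.533333 = 0.973333 m.
A = ½ × 1.07 × 1.6 = 0.856 m².
Resultant F = γ·h_c·A = 7.96572 × 0.973333 × 0.856 = 6.63682 kN.
I_c = b·h³/36 = 1.07 × 1.6³/36 = 0.121742 m⁴.
Centre of pressure: y_p = y_c + I_c/(y_c·A) = 0.973333 + 0.121742/(0.973333 × 0.856) = 0.973333 + 0.146119 = 1.11945 m along the plane.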